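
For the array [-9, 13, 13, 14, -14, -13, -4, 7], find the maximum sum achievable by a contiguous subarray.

Using Kadane's algorithm on [-9, 13, 13, 14, -14, -13, -4, 7]:

Scanning through the array:
Position 1 (value 13): max_ending_here = 13, max_so_far = 13
Position 2 (value 13): max_ending_here = 26, max_so_far = 26
Position 3 (value 14): max_ending_here = 40, max_so_far = 40
Position 4 (value -14): max_ending_here = 26, max_so_far = 40
Position 5 (value -13): max_ending_here = 13, max_so_far = 40
Position 6 (value -4): max_ending_here = 9, max_so_far = 40
Position 7 (value 7): max_ending_here = 16, max_so_far = 40

Maximum subarray: [13, 13, 14]
Maximum sum: 40

The maximum subarray is [13, 13, 14] with sum 40. This subarray runs from index 1 to index 3.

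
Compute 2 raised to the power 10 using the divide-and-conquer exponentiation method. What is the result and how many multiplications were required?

Computing 2^10 by squaring (build up from 2^1; each line after the first costs one multiplication):

2^1 = 2
2^2 = (2^1)^2 = 2^2 = 4
2^4 = (2^2)^2 = 4^2 = 16
2^5 = 2 * 2^4 = 2 * 16 = 32
2^10 = (2^5)^2 = 32^2 = 1024

Result: 1024
Multiplications needed: 4 (4 lines after 2^1)

2^10 = 1024. Using exponentiation by squaring, this requires 4 multiplications. The key idea: if the exponent is even, square the half-power; if odd, multiply by the base once.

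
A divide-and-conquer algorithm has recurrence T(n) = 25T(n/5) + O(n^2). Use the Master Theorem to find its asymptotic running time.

Master Theorem for T(n) = 25T(n/5) + O(n^2):

a = 25, b = 5, c = 2
log_b(a) = log_5(25) = 2.0000

Case 2: c = 2 = log_5(25) = 2.0000
T(n) = O(n^2 log n) = O(n^2 log n)

For T(n) = 25T(n/5) + O(n^2): log_5(25) = 2.0000. This is Case 2 of the Master Theorem (c = log_b(a), equal work at all levels), giving O(n^2 log n).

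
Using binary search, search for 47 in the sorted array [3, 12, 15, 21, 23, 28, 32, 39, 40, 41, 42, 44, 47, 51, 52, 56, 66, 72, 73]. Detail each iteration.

Binary search for 47 in [3, 12, 15, 21, 23, 28, 32, 39, 40, 41, 42, 44, 47, 51, 52, 56, 66, 72, 73]:

lo=0, hi=18, mid=9, arr[mid]=41 -> 41 < 47, search right half
lo=10, hi=18, mid=14, arr[mid]=52 -> 52 > 47, search left half
lo=10, hi=13, mid=11, arr[mid]=44 -> 44 < 47, search right half
lo=12, hi=13, mid=12, arr[mid]=47 -> Found target at index 12!

Binary search finds 47 at index 12 after 4 comparisons. The search repeatedly halves the search space by comparing with the middle element.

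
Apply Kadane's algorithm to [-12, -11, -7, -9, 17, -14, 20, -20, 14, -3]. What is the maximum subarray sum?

Using Kadane's algorithm on [-12, -11, -7, -9, 17, -14, 20, -20, 14, -3]:

Scanning through the array:
Position 1 (value -11): max_ending_here = -11, max_so_far = -11
Position 2 (value -7): max_ending_here = -7, max_so_far = -7
Position 3 (value -9): max_ending_here = -9, max_so_far = -7
Position 4 (value 17): max_ending_here = 17, max_so_far = 17
Position 5 (value -14): max_ending_here = 3, max_so_far = 17
Position 6 (value 20): max_ending_here = 23, max_so_far = 23
Position 7 (value -20): max_ending_here = 3, max_so_far = 23
Position 8 (value 14): max_ending_here = 17, max_so_far = 23
Position 9 (value -3): max_ending_here = 14, max_so_far = 23

Maximum subarray: [17, -14, 20]
Maximum sum: 23

The maximum subarray is [17, -14, 20] with sum 23. This subarray runs from index 4 to index 6.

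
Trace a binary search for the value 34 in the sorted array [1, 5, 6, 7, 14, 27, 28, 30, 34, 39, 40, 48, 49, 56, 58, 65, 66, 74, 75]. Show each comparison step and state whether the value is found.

Binary search for 34 in [1, 5, 6, 7, 14, 27, 28, 30, 34, 39, 40, 48, 49, 56, 58, 65, 66, 74, 75]:

lo=0, hi=18, mid=9, arr[mid]=39 -> 39 > 34, search left half
lo=0, hi=8, mid=4, arr[mid]=14 -> 14 < 34, search right half
lo=5, hi=8, mid=6, arr[mid]=28 -> 28 < 34, search right half
lo=7, hi=8, mid=7, arr[mid]=30 -> 30 < 34, search right half
lo=8, hi=8, mid=8, arr[mid]=34 -> Found target at index 8!

Binary search finds 34 at index 8 after 5 comparisons. The search repeatedly halves the search space by comparing with the middle element.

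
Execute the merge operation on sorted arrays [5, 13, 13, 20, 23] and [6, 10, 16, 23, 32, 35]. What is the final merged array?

Merging process:

Compare 5 vs 6: take 5 from left. Merged: [5]
Compare 13 vs 6: take 6 from right. Merged: [5, 6]
Compare 13 vs 10: take 10 from right. Merged: [5, 6, 10]
Compare 13 vs 16: take 13 from left. Merged: [5, 6, 10, 13]
Compare 13 vs 16: take 13 from left. Merged: [5, 6, 10, 13, 13]
Compare 20 vs 16: take 16 from right. Merged: [5, 6, 10, 13, 13, 16]
Compare 20 vs 23: take 20 from left. Merged: [5, 6, 10, 13, 13, 16, 20]
Compare 23 vs 23: take 23 from left. Merged: [5, 6, 10, 13, 13, 16, 20, 23]
Append remaining from right: [23, 32, 35]. Merged: [5, 6, 10, 13, 13, 16, 20, 23, 23, 32, 35]

Final merged array: [5, 6, 10, 13, 13, 16, 20, 23, 23, 32, 35]
Total comparisons: 8

The merged array is [5, 6, 10, 13, 13, 16, 20, 23, 23, 32, 35], requiring 8 comparisons. The merge step runs in O(n) time where n is the total number of elements.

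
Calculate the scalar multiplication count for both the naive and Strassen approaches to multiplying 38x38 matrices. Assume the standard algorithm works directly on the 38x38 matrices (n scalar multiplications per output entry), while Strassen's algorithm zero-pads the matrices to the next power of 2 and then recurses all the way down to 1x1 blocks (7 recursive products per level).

Matrix multiplication for 38x38 matrices:

Strassen's algorithm requires power-of-2 dimensions. Pad 38x38 to 64x64 (next power of 2).

Standard algorithm: 38^3 = 54872 multiplications
Strassen's algorithm: 7^(log2(64)) = 7^6 = 117649 multiplications
Difference: 54872 - 117649 = -62777 (Strassen uses MORE here due to padding overhead — for small or just-over-power-of-2 n, padding can outweigh the per-level savings)

Standard: 54872 multiplications (38^3). Strassen: 117649 multiplications (7^6, after padding to 64x64). Strassen reduces 8 recursive multiplications to 7 at each level.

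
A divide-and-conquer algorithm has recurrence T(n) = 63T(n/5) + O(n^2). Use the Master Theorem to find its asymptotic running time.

Master Theorem for T(n) = 63T(n/5) + O(n^2):

a = 63, b = 5, c = 2
log_b(a) = log_5(63) = 2.5743

Case 1: c = 2 < log_5(63) = 2.5743
T(n) = O(n^(log_5 63))

For T(n) = 63T(n/5) + O(n^2): log_5(63) = 2.5743. This is Case 1 of the Master Theorem (c < log_b(a), work dominated by leaves), giving O(n^(log_5 63)).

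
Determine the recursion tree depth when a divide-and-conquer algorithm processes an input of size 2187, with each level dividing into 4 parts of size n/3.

For divide and conquer with division factor 3:

Problem sizes at each level:
Level 0: 2187
Level 1: 729
Level 2: 243
Level 3: 81
Level 4: 27
Level 5: 9
Level 6: 3
Level 7: 1

The root is level 0 and the size-1 base case is level 7 (the tree spans levels 0 through 7, i.e. 8 levels counting the root), so the depth is the number of divisions: log_3(2187) = 7

The recursion tree depth is log_3(2187) = 7. At each level, the problem size is divided by 3, so it takes 7 divisions to reduce to a base case of size 1. The algorithm makes 4 recursive calls at each level.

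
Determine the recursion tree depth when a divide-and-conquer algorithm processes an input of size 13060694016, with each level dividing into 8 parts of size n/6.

For divide and conquer with division factor 6:

Problem sizes at each level:
Level 0: 13060694016
Level 1: 2176782336
Level 2: 362797056
Level 3: 60466176
Level 4: 10077696
Level 5: 1679616
Level 6: 279936
Level 7: 46656
Level 8: 7776
Level 9: 1296
Level 10: 216
Level 11: 36
Level 12: 6
Level 13: 1

The root is level 0 and the size-1 base case is level 13 (the tree spans levels 0 through 13, i.e. 14 levels counting the root), so the depth is the number of divisions: log_6(13060694016) = 13

The recursion tree depth is log_6(13060694016) = 13. At each level, the problem size is divided by 6, so it takes 13 divisions to reduce to a base case of size 1. The algorithm makes 8 recursive calls at each level.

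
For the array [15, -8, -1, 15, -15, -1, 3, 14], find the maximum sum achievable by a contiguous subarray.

Using Kadane's algorithm on [15, -8, -1, 15, -15, -1, 3, 14]:

Scanning through the array:
Position 1 (value -8): max_ending_here = 7, max_so_far = 15
Position 2 (value -1): max_ending_here = 6, max_so_far = 15
Position 3 (value 15): max_ending_here = 21, max_so_far = 21
Position 4 (value -15): max_ending_here = 6, max_so_far = 21
Position 5 (value -1): max_ending_here = 5, max_so_far = 21
Position 6 (value 3): max_ending_here = 8, max_so_far = 21
Position 7 (value 14): max_ending_here = 22, max_so_far = 22

Maximum subarray: [15, -8, -1, 15, -15, -1, 3, 14]
Maximum sum: 22

The maximum subarray is [15, -8, -1, 15, -15, -1, 3, 14] with sum 22. This subarray runs from index 0 to index 7.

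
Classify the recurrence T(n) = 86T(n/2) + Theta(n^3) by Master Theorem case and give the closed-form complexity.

Master Theorem for T(n) = 86T(n/2) + O(n^3):

a = 86, b = 2, c = 3
log_b(a) = log_2(86) = 6.4263

Case 1: c = 3 < log_2(86) = 6.4263
T(n) = O(n^(log_2 86))

For T(n) = 86T(n/2) + O(n^3): log_2(86) = 6.4263. This is Case 1 of the Master Theorem (c < log_b(a), work dominated by leaves), giving O(n^(log_2 86)).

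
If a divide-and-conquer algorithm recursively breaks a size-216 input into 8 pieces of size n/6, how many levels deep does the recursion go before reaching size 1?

For divide and conquer with division factor 6:

Problem sizes at each level:
Level 0: 216
Level 1: 36
Level 2: 6
Level 3: 1

The root is level 0 and the size-1 base case is level 3 (the tree spans levels 0 through 3, i.e. 4 levels counting the root), so the depth is the number of divisions: log_6(216) = 3

The recursion tree depth is log_6(216) = 3. At each level, the problem size is divided by 6, so it takes 3 divisions to reduce to a base case of size 1. The algorithm makes 8 recursive calls at each level.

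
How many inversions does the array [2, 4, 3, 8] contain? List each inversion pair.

Finding inversions in [2, 4, 3, 8]:

(1, 2): arr[1]=4 > arr[2]=3

Total inversions: 1

The array has 1 inversion(s): (1,2). Each pair (i,j) satisfies i < j and arr[i] > arr[j].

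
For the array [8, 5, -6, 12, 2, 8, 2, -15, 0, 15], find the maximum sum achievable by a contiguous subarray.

Using Kadane's algorithm on [8, 5, -6, 12, 2, 8, 2, -15, 0, 15]:

Scanning through the array:
Position 1 (value 5): max_ending_here = 13, max_so_far = 13
Position 2 (value -6): max_ending_here = 7, max_so_far = 13
Position 3 (value 12): max_ending_here = 19, max_so_far = 19
Position 4 (value 2): max_ending_here = 21, max_so_far = 21
Position 5 (value 8): max_ending_here = 29, max_so_far = 29
Position 6 (value 2): max_ending_here = 31, max_so_far = 31
Position 7 (value -15): max_ending_here = 16, max_so_far = 31
Position 8 (value 0): max_ending_here = 16, max_so_far = 31
Position 9 (value 15): max_ending_here = 31, max_so_far = 31

Maximum subarray: [8, 5, -6, 12, 2, 8, 2]
Maximum sum: 31

The maximum subarray is [8, 5, -6, 12, 2, 8, 2] with sum 31. This subarray runs from index 0 to index 6.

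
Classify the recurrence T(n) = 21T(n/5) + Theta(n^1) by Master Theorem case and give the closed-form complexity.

Master Theorem for T(n) = 21T(n/5) + O(n^1):

a = 21, b = 5, c = 1
log_b(a) = log_5(21) = 1.8917

Case 1: c = 1 < log_5(21) = 1.8917
T(n) = O(n^(log_5 21))

For T(n) = 21T(n/5) + O(n^1): log_5(21) = 1.8917. This is Case 1 of the Master Theorem (c < log_b(a), work dominated by leaves), giving O(n^(log_5 21)).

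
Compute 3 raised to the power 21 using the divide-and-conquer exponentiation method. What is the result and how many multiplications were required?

Computing 3^21 by squaring (build up from 3^1; each line after the first costs one multiplication):

3^1 = 3
3^2 = (3^1)^2 = 3^2 = 9
3^4 = (3^2)^2 = 9^2 = 81
3^5 = 3 * 3^4 = 3 * 81 = 243
3^10 = (3^5)^2 = 243^2 = 59049
3^20 = (3^10)^2 = 59049^2 = 3486784401
3^21 = 3 * 3^20 = 3 * 3486784401 = 10460353203

Result: 10460353203
Multiplications needed: 6 (6 lines after 3^1)

3^21 = 10460353203. Using exponentiation by squaring, this requires 6 multiplications. The key idea: if the exponent is even, square the half-power; if odd, multiply by the base once.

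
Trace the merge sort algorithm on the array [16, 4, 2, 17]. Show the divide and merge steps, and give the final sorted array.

Merge sort trace:

Split: [16, 4, 2, 17] -> [16, 4] and [2, 17]
  Split: [16, 4] -> [16] and [4]
  Merge: [16] + [4] -> [4, 16]
  Split: [2, 17] -> [2] and [17]
  Merge: [2] + [17] -> [2, 17]
Merge: [4, 16] + [2, 17] -> [2, 4, 16, 17]

Final sorted array: [2, 4, 16, 17]

The merge sort proceeds by recursively splitting the array and merging sorted halves.
After all merges, the sorted array is [2, 4, 16, 17].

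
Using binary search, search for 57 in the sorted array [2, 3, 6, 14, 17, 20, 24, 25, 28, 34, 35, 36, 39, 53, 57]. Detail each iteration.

Binary search for 57 in [2, 3, 6, 14, 17, 20, 24, 25, 28, 34, 35, 36, 39, 53, 57]:

lo=0, hi=14, mid=7, arr[mid]=25 -> 25 < 57, search right half
lo=8, hi=14, mid=11, arr[mid]=36 -> 36 < 57, search right half
lo=12, hi=14, mid=13, arr[mid]=53 -> 53 < 57, search right half
lo=14, hi=14, mid=14, arr[mid]=57 -> Found target at index 14!

Binary search finds 57 at index 14 after 4 comparisons. The search repeatedly halves the search space by comparing with the middle element.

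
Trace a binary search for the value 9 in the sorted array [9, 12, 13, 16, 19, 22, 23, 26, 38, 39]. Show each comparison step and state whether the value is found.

Binary search for 9 in [9, 12, 13, 16, 19, 22, 23, 26, 38, 39]:

lo=0, hi=9, mid=4, arr[mid]=19 -> 19 > 9, search left half
lo=0, hi=3, mid=1, arr[mid]=12 -> 12 > 9, search left half
lo=0, hi=0, mid=0, arr[mid]=9 -> Found target at index 0!

Binary search finds 9 at index 0 after 3 comparisons. The search repeatedly halves the search space by comparing with the middle element.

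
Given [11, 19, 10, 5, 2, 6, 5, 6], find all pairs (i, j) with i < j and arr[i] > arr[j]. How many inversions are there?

Finding inversions in [11, 19, 10, 5, 2, 6, 5, 6]:

(0, 2): arr[0]=11 > arr[2]=10
(0, 3): arr[0]=11 > arr[3]=5
(0, 4): arr[0]=11 > arr[4]=2
(0, 5): arr[0]=11 > arr[5]=6
(0, 6): arr[0]=11 > arr[6]=5
(0, 7): arr[0]=11 > arr[7]=6
(1, 2): arr[1]=19 > arr[2]=10
(1, 3): arr[1]=19 > arr[3]=5
(1, 4): arr[1]=19 > arr[4]=2
(1, 5): arr[1]=19 > arr[5]=6
(1, 6): arr[1]=19 > arr[6]=5
(1, 7): arr[1]=19 > arr[7]=6
(2, 3): arr[2]=10 > arr[3]=5
(2, 4): arr[2]=10 > arr[4]=2
(2, 5): arr[2]=10 > arr[5]=6
(2, 6): arr[2]=10 > arr[6]=5
(2, 7): arr[2]=10 > arr[7]=6
(3, 4): arr[3]=5 > arr[4]=2
(5, 6): arr[5]=6 > arr[6]=5

Total inversions: 19

The array has 19 inversion(s): (0,2), (0,3), (0,4), (0,5), (0,6), (0,7), (1,2), (1,3), (1,4), (1,5), (1,6), (1,7), (2,3), (2,4), (2,5), (2,6), (2,7), (3,4), (5,6). Each pair (i,j) satisfies i < j and arr[i] > arr[j].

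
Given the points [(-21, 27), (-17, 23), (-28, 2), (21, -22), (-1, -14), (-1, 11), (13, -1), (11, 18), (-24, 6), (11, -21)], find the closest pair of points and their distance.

Computing all pairwise distances among 10 points:

d((-21, 27), (-17, 23)) = 5.6569 <-- minimum
d((-21, 27), (-28, 2)) = 25.9615
d((-21, 27), (21, -22)) = 64.5368
d((-21, 27), (-1, -14)) = 45.618
d((-21, 27), (-1, 11)) = 25.6125
d((-21, 27), (13, -1)) = 44.0454
d((-21, 27), (11, 18)) = 33.2415
d((-21, 27), (-24, 6)) = 21.2132
d((-21, 27), (11, -21)) = 57.6888
d((-17, 23), (-28, 2)) = 23.7065
d((-17, 23), (21, -22)) = 58.8982
d((-17, 23), (-1, -14)) = 40.3113
d((-17, 23), (-1, 11)) = 20.0
d((-17, 23), (13, -1)) = 38.4187
d((-17, 23), (11, 18)) = 28.4429
d((-17, 23), (-24, 6)) = 18.3848
d((-17, 23), (11, -21)) = 52.1536
d((-28, 2), (21, -22)) = 54.5619
d((-28, 2), (-1, -14)) = 31.3847
d((-28, 2), (-1, 11)) = 28.4605
d((-28, 2), (13, -1)) = 41.1096
d((-28, 2), (11, 18)) = 42.1545
d((-28, 2), (-24, 6)) = 5.6569 <-- minimum
d((-28, 2), (11, -21)) = 45.2769
d((21, -22), (-1, -14)) = 23.4094
d((21, -22), (-1, 11)) = 39.6611
d((21, -22), (13, -1)) = 22.4722
d((21, -22), (11, 18)) = 41.2311
d((21, -22), (-24, 6)) = 53.0
d((21, -22), (11, -21)) = 10.0499
d((-1, -14), (-1, 11)) = 25.0
d((-1, -14), (13, -1)) = 19.105
d((-1, -14), (11, 18)) = 34.176
d((-1, -14), (-24, 6)) = 30.4795
d((-1, -14), (11, -21)) = 13.8924
d((-1, 11), (13, -1)) = 18.4391
d((-1, 11), (11, 18)) = 13.8924
d((-1, 11), (-24, 6)) = 23.5372
d((-1, 11), (11, -21)) = 34.176
d((13, -1), (11, 18)) = 19.105
d((13, -1), (-24, 6)) = 37.6563
d((13, -1), (11, -21)) = 20.0998
d((11, 18), (-24, 6)) = 37.0
d((11, 18), (11, -21)) = 39.0
d((-24, 6), (11, -21)) = 44.2041

Minimum distance: 5.6569 (tie among 2 pairs: (-21, 27) and (-17, 23); (-28, 2) and (-24, 6))

The minimum Euclidean distance is 5.6569. There is a tie: 2 pairs achieve this minimum — (-21, 27) and (-17, 23); (-28, 2) and (-24, 6). Any of these is a valid closest pair. For 10 points, brute-force pairwise comparison is shown above. For large n, the divide-and-conquer algorithm (sort by x, recurse on halves, check the dividing strip) achieves O(n log n).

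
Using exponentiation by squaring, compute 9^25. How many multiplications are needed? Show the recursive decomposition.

Computing 9^25 by squaring (build up from 9^1; each line after the first costs one multiplication):

9^1 = 9
9^2 = (9^1)^2 = 9^2 = 81
9^3 = 9 * 9^2 = 9 * 81 = 729
9^6 = (9^3)^2 = 729^2 = 531441
9^12 = (9^6)^2 = 531441^2 = 282429536481
9^24 = (9^12)^2 = 282429536481^2 = 79766443076872509863361
9^25 = 9 * 9^24 = 9 * 79766443076872509863361 = 717897987691852588770249

Result: 717897987691852588770249
Multiplications needed: 6 (6 lines after 9^1)

9^25 = 717897987691852588770249. Using exponentiation by squaring, this requires 6 multiplications. The key idea: if the exponent is even, square the half-power; if odd, multiply by the base once.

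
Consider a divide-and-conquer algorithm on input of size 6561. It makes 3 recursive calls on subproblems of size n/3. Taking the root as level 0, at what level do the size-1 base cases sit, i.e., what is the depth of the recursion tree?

For divide and conquer with division factor 3:

Problem sizes at each level:
Level 0: 6561
Level 1: 2187
Level 2: 729
Level 3: 243
Level 4: 81
Level 5: 27
Level 6: 9
Level 7: 3
Level 8: 1

The root is level 0 and the size-1 base case is level 8 (the tree spans levels 0 through 8, i.e. 9 levels counting the root), so the depth is the number of divisions: log_3(6561) = 8

The recursion tree depth is log_3(6561) = 8. At each level, the problem size is divided by 3, so it takes 8 divisions to reduce to a base case of size 1. The algorithm makes 3 recursive calls at each level.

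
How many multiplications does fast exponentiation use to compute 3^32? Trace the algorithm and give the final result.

Computing 3^32 by squaring (build up from 3^1; each line after the first costs one multiplication):

3^1 = 3
3^2 = (3^1)^2 = 3^2 = 9
3^4 = (3^2)^2 = 9^2 = 81
3^8 = (3^4)^2 = 81^2 = 6561
3^16 = (3^8)^2 = 6561^2 = 43046721
3^32 = (3^16)^2 = 43046721^2 = 1853020188851841

Result: 1853020188851841
Multiplications needed: 5 (5 lines after 3^1)

3^32 = 1853020188851841. Using exponentiation by squaring, this requires 5 multiplications. The key idea: if the exponent is even, square the half-power; if odd, multiply by the base once.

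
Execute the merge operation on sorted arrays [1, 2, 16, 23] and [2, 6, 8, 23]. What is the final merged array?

Merging process:

Compare 1 vs 2: take 1 from left. Merged: [1]
Compare 2 vs 2: take 2 from left. Merged: [1, 2]
Compare 16 vs 2: take 2 from right. Merged: [1, 2, 2]
Compare 16 vs 6: take 6 from right. Merged: [1, 2, 2, 6]
Compare 16 vs 8: take 8 from right. Merged: [1, 2, 2, 6, 8]
Compare 16 vs 23: take 16 from left. Merged: [1, 2, 2, 6, 8, 16]
Compare 23 vs 23: take 23 from left. Merged: [1, 2, 2, 6, 8, 16, 23]
Append remaining from right: [23]. Merged: [1, 2, 2, 6, 8, 16, 23, 23]

Final merged array: [1, 2, 2, 6, 8, 16, 23, 23]
Total comparisons: 7

The merged array is [1, 2, 2, 6, 8, 16, 23, 23], requiring 7 comparisons. The merge step runs in O(n) time where n is the total number of elements.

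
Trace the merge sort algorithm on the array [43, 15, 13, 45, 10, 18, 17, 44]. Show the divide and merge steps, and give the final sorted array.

Merge sort trace:

Split: [43, 15, 13, 45, 10, 18, 17, 44] -> [43, 15, 13, 45] and [10, 18, 17, 44]
  Split: [43, 15, 13, 45] -> [43, 15] and [13, 45]
    Split: [43, 15] -> [43] and [15]
    Merge: [43] + [15] -> [15, 43]
    Split: [13, 45] -> [13] and [45]
    Merge: [13] + [45] -> [13, 45]
  Merge: [15, 43] + [13, 45] -> [13, 15, 43, 45]
  Split: [10, 18, 17, 44] -> [10, 18] and [17, 44]
    Split: [10, 18] -> [10] and [18]
    Merge: [10] + [18] -> [10, 18]
    Split: [17, 44] -> [17] and [44]
    Merge: [17] + [44] -> [17, 44]
  Merge: [10, 18] + [17, 44] -> [10, 17, 18, 44]
Merge: [13, 15, 43, 45] + [10, 17, 18, 44] -> [10, 13, 15, 17, 18, 43, 44, 45]

Final sorted array: [10, 13, 15, 17, 18, 43, 44, 45]

The merge sort proceeds by recursively splitting the array and merging sorted halves.
After all merges, the sorted array is [10, 13, 15, 17, 18, 43, 44, 45].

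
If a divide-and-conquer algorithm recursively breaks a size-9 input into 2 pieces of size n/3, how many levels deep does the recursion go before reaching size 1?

For divide and conquer with division factor 3:

Problem sizes at each level:
Level 0: 9
Level 1: 3
Level 2: 1

The root is level 0 and the size-1 base case is level 2 (the tree spans levels 0 through 2, i.e. 3 levels counting the root), so the depth is the number of divisions: log_3(9) = 2

The recursion tree depth is log_3(9) = 2. At each level, the problem size is divided by 3, so it takes 2 divisions to reduce to a base case of size 1. The algorithm makes 2 recursive calls at each level.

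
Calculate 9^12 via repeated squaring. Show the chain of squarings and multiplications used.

Computing 9^12 by squaring (build up from 9^1; each line after the first costs one multiplication):

9^1 = 9
9^2 = (9^1)^2 = 9^2 = 81
9^3 = 9 * 9^2 = 9 * 81 = 729
9^6 = (9^3)^2 = 729^2 = 531441
9^12 = (9^6)^2 = 531441^2 = 282429536481

Result: 282429536481
Multiplications needed: 4 (4 lines after 9^1)

9^12 = 282429536481. Using exponentiation by squaring, this requires 4 multiplications. The key idea: if the exponent is even, square the half-power; if odd, multiply by the base once.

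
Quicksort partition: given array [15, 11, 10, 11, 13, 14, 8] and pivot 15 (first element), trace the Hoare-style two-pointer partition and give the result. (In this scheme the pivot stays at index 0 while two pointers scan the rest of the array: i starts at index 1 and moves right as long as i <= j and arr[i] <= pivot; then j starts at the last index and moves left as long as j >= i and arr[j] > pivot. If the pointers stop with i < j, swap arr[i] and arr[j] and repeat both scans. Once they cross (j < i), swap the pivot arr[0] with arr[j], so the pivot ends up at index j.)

Hoare-style two-pointer partition with pivot = 15:

Initial array: [15, 11, 10, 11, 13, 14, 8]

Pointers start at i = 1, j = 6.
i ends at 7, j ends at 6: the pointers have crossed (j < i), so scanning stops.

Swap pivot arr[0] with arr[6] to place pivot at position 6: [8, 11, 10, 11, 13, 14, 15]
Pivot position: 6

After partitioning with pivot 15, the array becomes [8, 11, 10, 11, 13, 14, 15]. The pivot is placed at index 6. All elements to the left of the pivot are <= 15, and all elements to the right are > 15.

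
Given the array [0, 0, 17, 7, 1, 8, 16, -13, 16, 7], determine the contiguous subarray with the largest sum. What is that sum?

Using Kadane's algorithm on [0, 0, 17, 7, 1, 8, 16, -13, 16, 7]:

Scanning through the array:
Position 1 (value 0): max_ending_here = 0, max_so_far = 0
Position 2 (value 17): max_ending_here = 17, max_so_far = 17
Position 3 (value 7): max_ending_here = 24, max_so_far = 24
Position 4 (value 1): max_ending_here = 25, max_so_far = 25
Position 5 (value 8): max_ending_here = 33, max_so_far = 33
Position 6 (value 16): max_ending_here = 49, max_so_far = 49
Position 7 (value -13): max_ending_here = 36, max_so_far = 49
Position 8 (value 16): max_ending_here = 52, max_so_far = 52
Position 9 (value 7): max_ending_here = 59, max_so_far = 59

Maximum subarray: [0, 0, 17, 7, 1, 8, 16, -13, 16, 7]
Maximum sum: 59

The maximum subarray is [0, 0, 17, 7, 1, 8, 16, -13, 16, 7] with sum 59. This subarray runs from index 0 to index 9.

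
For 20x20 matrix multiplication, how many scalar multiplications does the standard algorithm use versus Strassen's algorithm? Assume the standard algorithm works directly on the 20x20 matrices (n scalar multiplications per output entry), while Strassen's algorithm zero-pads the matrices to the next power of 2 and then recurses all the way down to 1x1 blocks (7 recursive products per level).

Matrix multiplication for 20x20 matrices:

Strassen's algorithm requires power-of-2 dimensions. Pad 20x20 to 32x32 (next power of 2).

Standard algorithm: 20^3 = 8000 multiplications
Strassen's algorithm: 7^(log2(32)) = 7^5 = 16807 multiplications
Difference: 8000 - 16807 = -8807 (Strassen uses MORE here due to padding overhead — for small or just-over-power-of-2 n, padding can outweigh the per-level savings)

Standard: 8000 multiplications (20^3). Strassen: 16807 multiplications (7^5, after padding to 32x32). Strassen reduces 8 recursive multiplications to 7 at each level.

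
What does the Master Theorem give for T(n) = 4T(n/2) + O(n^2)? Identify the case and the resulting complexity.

Master Theorem for T(n) = 4T(n/2) + O(n^2):

a = 4, b = 2, c = 2
log_b(a) = log_2(4) = 2.0000

Case 2: c = 2 = log_2(4) = 2.0000
T(n) = O(n^2 log n) = O(n^2 log n)

For T(n) = 4T(n/2) + O(n^2): log_2(4) = 2.0000. This is Case 2 of the Master Theorem (c = log_b(a), equal work at all levels), giving O(n^2 log n).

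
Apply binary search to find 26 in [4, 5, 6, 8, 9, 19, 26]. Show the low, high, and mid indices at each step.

Binary search for 26 in [4, 5, 6, 8, 9, 19, 26]:

lo=0, hi=6, mid=3, arr[mid]=8 -> 8 < 26, search right half
lo=4, hi=6, mid=5, arr[mid]=19 -> 19 < 26, search right half
lo=6, hi=6, mid=6, arr[mid]=26 -> Found target at index 6!

Binary search finds 26 at index 6 after 3 comparisons. The search repeatedly halves the search space by comparing with the middle element.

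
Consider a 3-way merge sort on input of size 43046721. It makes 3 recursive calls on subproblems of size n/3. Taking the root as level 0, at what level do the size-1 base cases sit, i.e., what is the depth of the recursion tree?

For divide and conquer with division factor 3:

Problem sizes at each level:
Level 0: 43046721
Level 1: 14348907
Level 2: 4782969
Level 3: 1594323
Level 4: 531441
Level 5: 177147
Level 6: 59049
Level 7: 19683
Level 8: 6561
Level 9: 2187
Level 10: 729
Level 11: 243
Level 12: 81
Level 13: 27
Level 14: 9
Level 15: 3
Level 16: 1

The root is level 0 and the size-1 base case is level 16 (the tree spans levels 0 through 16, i.e. 17 levels counting the root), so the depth is the number of divisions: log_3(43046721) = 16

The recursion tree depth is log_3(43046721) = 16. At each level, the problem size is divided by 3, so it takes 16 divisions to reduce to a base case of size 1. The algorithm makes 3 recursive calls at each level.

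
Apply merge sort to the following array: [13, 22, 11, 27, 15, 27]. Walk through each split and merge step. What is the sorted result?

Merge sort trace:

Split: [13, 22, 11, 27, 15, 27] -> [13, 22, 11] and [27, 15, 27]
  Split: [13, 22, 11] -> [13] and [22, 11]
    Split: [22, 11] -> [22] and [11]
    Merge: [22] + [11] -> [11, 22]
  Merge: [13] + [11, 22] -> [11, 13, 22]
  Split: [27, 15, 27] -> [27] and [15, 27]
    Split: [15, 27] -> [15] and [27]
    Merge: [15] + [27] -> [15, 27]
  Merge: [27] + [15, 27] -> [15, 27, 27]
Merge: [11, 13, 22] + [15, 27, 27] -> [11, 13, 15, 22, 27, 27]

Final sorted array: [11, 13, 15, 22, 27, 27]

The merge sort proceeds by recursively splitting the array and merging sorted halves.
After all merges, the sorted array is [11, 13, 15, 22, 27, 27].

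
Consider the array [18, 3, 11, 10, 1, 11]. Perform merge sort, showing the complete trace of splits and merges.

Merge sort trace:

Split: [18, 3, 11, 10, 1, 11] -> [18, 3, 11] and [10, 1, 11]
  Split: [18, 3, 11] -> [18] and [3, 11]
    Split: [3, 11] -> [3] and [11]
    Merge: [3] + [11] -> [3, 11]
  Merge: [18] + [3, 11] -> [3, 11, 18]
  Split: [10, 1, 11] -> [10] and [1, 11]
    Split: [1, 11] -> [1] and [11]
    Merge: [1] + [11] -> [1, 11]
  Merge: [10] + [1, 11] -> [1, 10, 11]
Merge: [3, 11, 18] + [1, 10, 11] -> [1, 3, 10, 11, 11, 18]

Final sorted array: [1, 3, 10, 11, 11, 18]

The merge sort proceeds by recursively splitting the array and merging sorted halves.
After all merges, the sorted array is [1, 3, 10, 11, 11, 18].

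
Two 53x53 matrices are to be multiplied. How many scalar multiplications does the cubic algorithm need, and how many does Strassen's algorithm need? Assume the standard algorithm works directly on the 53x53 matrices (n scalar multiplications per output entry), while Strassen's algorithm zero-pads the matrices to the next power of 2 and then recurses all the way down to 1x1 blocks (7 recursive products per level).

Matrix multiplication for 53x53 matrices:

Strassen's algorithm requires power-of-2 dimensions. Pad 53x53 to 64x64 (next power of 2).

Standard algorithm: 53^3 = 148877 multiplications
Strassen's algorithm: 7^(log2(64)) = 7^6 = 117649 multiplications
Savings: 148877 - 117649 = 31228 multiplications

Standard: 148877 multiplications (53^3). Strassen: 117649 multiplications (7^6, after padding to 64x64). Strassen reduces 8 recursive multiplications to 7 at each level.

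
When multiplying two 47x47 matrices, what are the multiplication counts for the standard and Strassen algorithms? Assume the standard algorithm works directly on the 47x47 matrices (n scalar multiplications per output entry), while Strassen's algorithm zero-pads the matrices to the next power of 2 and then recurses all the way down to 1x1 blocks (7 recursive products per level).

Matrix multiplication for 47x47 matrices:

Strassen's algorithm requires power-of-2 dimensions. Pad 47x47 to 64x64 (next power of 2).

Standard algorithm: 47^3 = 103823 multiplications
Strassen's algorithm: 7^(log2(64)) = 7^6 = 117649 multiplications
Difference: 103823 - 117649 = -13826 (Strassen uses MORE here due to padding overhead — for small or just-over-power-of-2 n, padding can outweigh the per-level savings)

Standard: 103823 multiplications (47^3). Strassen: 117649 multiplications (7^6, after padding to 64x64). Strassen reduces 8 recursive multiplications to 7 at each level.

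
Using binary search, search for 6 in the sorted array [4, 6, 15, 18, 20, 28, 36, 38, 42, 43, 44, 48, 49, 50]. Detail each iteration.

Binary search for 6 in [4, 6, 15, 18, 20, 28, 36, 38, 42, 43, 44, 48, 49, 50]:

lo=0, hi=13, mid=6, arr[mid]=36 -> 36 > 6, search left half
lo=0, hi=5, mid=2, arr[mid]=15 -> 15 > 6, search left half
lo=0, hi=1, mid=0, arr[mid]=4 -> 4 < 6, search right half
lo=1, hi=1, mid=1, arr[mid]=6 -> Found target at index 1!

Binary search finds 6 at index 1 after 4 comparisons. The search repeatedly halves the search space by comparing with the middle element.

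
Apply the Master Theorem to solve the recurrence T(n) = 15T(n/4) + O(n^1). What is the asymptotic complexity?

Master Theorem for T(n) = 15T(n/4) + O(n^1):

a = 15, b = 4, c = 1
log_b(a) = log_4(15) = 1.9534

Case 1: c = 1 < log_4(15) = 1.9534
T(n) = O(n^(log_4 15))

For T(n) = 15T(n/4) + O(n^1): log_4(15) = 1.9534. This is Case 1 of the Master Theorem (c < log_b(a), work dominated by leaves), giving O(n^(log_4 15)).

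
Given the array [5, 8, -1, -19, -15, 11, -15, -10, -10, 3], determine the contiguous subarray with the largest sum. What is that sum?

Using Kadane's algorithm on [5, 8, -1, -19, -15, 11, -15, -10, -10, 3]:

Scanning through the array:
Position 1 (value 8): max_ending_here = 13, max_so_far = 13
Position 2 (value -1): max_ending_here = 12, max_so_far = 13
Position 3 (value -19): max_ending_here = -7, max_so_far = 13
Position 4 (value -15): max_ending_here = -15, max_so_far = 13
Position 5 (value 11): max_ending_here = 11, max_so_far = 13
Position 6 (value -15): max_ending_here = -4, max_so_far = 13
Position 7 (value -10): max_ending_here = -10, max_so_far = 13
Position 8 (value -10): max_ending_here = -10, max_so_far = 13
Position 9 (value 3): max_ending_here = 3, max_so_far = 13

Maximum subarray: [5, 8]
Maximum sum: 13

The maximum subarray is [5, 8] with sum 13. This subarray runs from index 0 to index 1.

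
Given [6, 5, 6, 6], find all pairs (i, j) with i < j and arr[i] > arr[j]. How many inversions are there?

Finding inversions in [6, 5, 6, 6]:

(0, 1): arr[0]=6 > arr[1]=5

Total inversions: 1

The array has 1 inversion(s): (0,1). Each pair (i,j) satisfies i < j and arr[i] > arr[j].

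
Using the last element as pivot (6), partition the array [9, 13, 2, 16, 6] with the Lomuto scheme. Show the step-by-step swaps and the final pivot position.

Lomuto partition with pivot = 6:

Initial array: [9, 13, 2, 16, 6]

arr[0]=9 > 6: no swap
arr[1]=13 > 6: no swap
arr[2]=2 <= 6: swap with position 0, array becomes [2, 13, 9, 16, 6]
arr[3]=16 > 6: no swap

Place pivot at position 1: [2, 6, 9, 16, 13]
Pivot position: 1

After partitioning with pivot 6, the array becomes [2, 6, 9, 16, 13]. The pivot is placed at index 1. All elements to the left of the pivot are <= 6, and all elements to the right are > 6.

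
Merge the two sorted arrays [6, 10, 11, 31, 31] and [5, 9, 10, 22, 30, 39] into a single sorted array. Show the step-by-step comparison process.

Merging process:

Compare 6 vs 5: take 5 from right. Merged: [5]
Compare 6 vs 9: take 6 from left. Merged: [5, 6]
Compare 10 vs 9: take 9 from right. Merged: [5, 6, 9]
Compare 10 vs 10: take 10 from left. Merged: [5, 6, 9, 10]
Compare 11 vs 10: take 10 from right. Merged: [5, 6, 9, 10, 10]
Compare 11 vs 22: take 11 from left. Merged: [5, 6, 9, 10, 10, 11]
Compare 31 vs 22: take 22 from right. Merged: [5, 6, 9, 10, 10, 11, 22]
Compare 31 vs 30: take 30 from right. Merged: [5, 6, 9, 10, 10, 11, 22, 30]
Compare 31 vs 39: take 31 from left. Merged: [5, 6, 9, 10, 10, 11, 22, 30, 31]
Compare 31 vs 39: take 31 from left. Merged: [5, 6, 9, 10, 10, 11, 22, 30, 31, 31]
Append remaining from right: [39]. Merged: [5, 6, 9, 10, 10, 11, 22, 30, 31, 31, 39]

Final merged array: [5, 6, 9, 10, 10, 11, 22, 30, 31, 31, 39]
Total comparisons: 10

The merged array is [5, 6, 9, 10, 10, 11, 22, 30, 31, 31, 39], requiring 10 comparisons. The merge step runs in O(n) time where n is the total number of elements.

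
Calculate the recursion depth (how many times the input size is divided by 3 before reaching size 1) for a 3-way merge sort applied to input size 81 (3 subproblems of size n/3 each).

For divide and conquer with division factor 3:

Problem sizes at each level:
Level 0: 81
Level 1: 27
Level 2: 9
Level 3: 3
Level 4: 1

The root is level 0 and the size-1 base case is level 4 (the tree spans levels 0 through 4, i.e. 5 levels counting the root), so the depth is the number of divisions: log_3(81) = 4

The recursion tree depth is log_3(81) = 4. At each level, the problem size is divided by 3, so it takes 4 divisions to reduce to a base case of size 1. The algorithm makes 3 recursive calls at each level.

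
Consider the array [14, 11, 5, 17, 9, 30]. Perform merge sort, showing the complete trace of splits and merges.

Merge sort trace:

Split: [14, 11, 5, 17, 9, 30] -> [14, 11, 5] and [17, 9, 30]
  Split: [14, 11, 5] -> [14] and [11, 5]
    Split: [11, 5] -> [11] and [5]
    Merge: [11] + [5] -> [5, 11]
  Merge: [14] + [5, 11] -> [5, 11, 14]
  Split: [17, 9, 30] -> [17] and [9, 30]
    Split: [9, 30] -> [9] and [30]
    Merge: [9] + [30] -> [9, 30]
  Merge: [17] + [9, 30] -> [9, 17, 30]
Merge: [5, 11, 14] + [9, 17, 30] -> [5, 9, 11, 14, 17, 30]

Final sorted array: [5, 9, 11, 14, 17, 30]

The merge sort proceeds by recursively splitting the array and merging sorted halves.
After all merges, the sorted array is [5, 9, 11, 14, 17, 30].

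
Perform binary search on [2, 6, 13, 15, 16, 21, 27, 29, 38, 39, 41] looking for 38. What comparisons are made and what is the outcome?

Binary search for 38 in [2, 6, 13, 15, 16, 21, 27, 29, 38, 39, 41]:

lo=0, hi=10, mid=5, arr[mid]=21 -> 21 < 38, search right half
lo=6, hi=10, mid=8, arr[mid]=38 -> Found target at index 8!

Binary search finds 38 at index 8 after 2 comparisons. The search repeatedly halves the search space by comparing with the middle element.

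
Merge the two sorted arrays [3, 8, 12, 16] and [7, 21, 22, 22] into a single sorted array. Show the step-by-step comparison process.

Merging process:

Compare 3 vs 7: take 3 from left. Merged: [3]
Compare 8 vs 7: take 7 from right. Merged: [3, 7]
Compare 8 vs 21: take 8 from left. Merged: [3, 7, 8]
Compare 12 vs 21: take 12 from left. Merged: [3, 7, 8, 12]
Compare 16 vs 21: take 16 from left. Merged: [3, 7, 8, 12, 16]
Append remaining from right: [21, 22, 22]. Merged: [3, 7, 8, 12, 16, 21, 22, 22]

Final merged array: [3, 7, 8, 12, 16, 21, 22, 22]
Total comparisons: 5

The merged array is [3, 7, 8, 12, 16, 21, 22, 22], requiring 5 comparisons. The merge step runs in O(n) time where n is the total number of elements.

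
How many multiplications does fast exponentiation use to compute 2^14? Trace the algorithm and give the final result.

Computing 2^14 by squaring (build up from 2^1; each line after the first costs one multiplication):

2^1 = 2
2^2 = (2^1)^2 = 2^2 = 4
2^3 = 2 * 2^2 = 2 * 4 = 8
2^6 = (2^3)^2 = 8^2 = 64
2^7 = 2 * 2^6 = 2 * 64 = 128
2^14 = (2^7)^2 = 128^2 = 16384

Result: 16384
Multiplications needed: 5 (5 lines after 2^1)

2^14 = 16384. Using exponentiation by squaring, this requires 5 multiplications. The key idea: if the exponent is even, square the half-power; if odd, multiply by the base once.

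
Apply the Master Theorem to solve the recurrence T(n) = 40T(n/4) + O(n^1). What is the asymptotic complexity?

Master Theorem for T(n) = 40T(n/4) + O(n^1):

a = 40, b = 4, c = 1
log_b(a) = log_4(40) = 2.6610

Case 1: c = 1 < log_4(40) = 2.6610
T(n) = O(n^(log_4 40))

For T(n) = 40T(n/4) + O(n^1): log_4(40) = 2.6610. This is Case 1 of the Master Theorem (c < log_b(a), work dominated by leaves), giving O(n^(log_4 40)).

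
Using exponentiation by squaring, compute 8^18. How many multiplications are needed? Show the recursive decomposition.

Computing 8^18 by squaring (build up from 8^1; each line after the first costs one multiplication):

8^1 = 8
8^2 = (8^1)^2 = 8^2 = 64
8^4 = (8^2)^2 = 64^2 = 4096
8^8 = (8^4)^2 = 4096^2 = 16777216
8^9 = 8 * 8^8 = 8 * 16777216 = 134217728
8^18 = (8^9)^2 = 134217728^2 = 18014398509481984

Result: 18014398509481984
Multiplications needed: 5 (5 lines after 8^1)

8^18 = 18014398509481984. Using exponentiation by squaring, this requires 5 multiplications. The key idea: if the exponent is even, square the half-power; if odd, multiply by the base once.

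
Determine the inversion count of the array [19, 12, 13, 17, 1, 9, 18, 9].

Finding inversions in [19, 12, 13, 17, 1, 9, 18, 9]:

(0, 1): arr[0]=19 > arr[1]=12
(0, 2): arr[0]=19 > arr[2]=13
(0, 3): arr[0]=19 > arr[3]=17
(0, 4): arr[0]=19 > arr[4]=1
(0, 5): arr[0]=19 > arr[5]=9
(0, 6): arr[0]=19 > arr[6]=18
(0, 7): arr[0]=19 > arr[7]=9
(1, 4): arr[1]=12 > arr[4]=1
(1, 5): arr[1]=12 > arr[5]=9
(1, 7): arr[1]=12 > arr[7]=9
(2, 4): arr[2]=13 > arr[4]=1
(2, 5): arr[2]=13 > arr[5]=9
(2, 7): arr[2]=13 > arr[7]=9
(3, 4): arr[3]=17 > arr[4]=1
(3, 5): arr[3]=17 > arr[5]=9
(3, 7): arr[3]=17 > arr[7]=9
(6, 7): arr[6]=18 > arr[7]=9

Total inversions: 17

The array has 17 inversion(s): (0,1), (0,2), (0,3), (0,4), (0,5), (0,6), (0,7), (1,4), (1,5), (1,7), (2,4), (2,5), (2,7), (3,4), (3,5), (3,7), (6,7). Each pair (i,j) satisfies i < j and arr[i] > arr[j].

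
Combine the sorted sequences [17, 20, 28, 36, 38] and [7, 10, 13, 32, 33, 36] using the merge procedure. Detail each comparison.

Merging process:

Compare 17 vs 7: take 7 from right. Merged: [7]
Compare 17 vs 10: take 10 from right. Merged: [7, 10]
Compare 17 vs 13: take 13 from right. Merged: [7, 10, 13]
Compare 17 vs 32: take 17 from left. Merged: [7, 10, 13, 17]
Compare 20 vs 32: take 20 from left. Merged: [7, 10, 13, 17, 20]
Compare 28 vs 32: take 28 from left. Merged: [7, 10, 13, 17, 20, 28]
Compare 36 vs 32: take 32 from right. Merged: [7, 10, 13, 17, 20, 28, 32]
Compare 36 vs 33: take 33 from right. Merged: [7, 10, 13, 17, 20, 28, 32, 33]
Compare 36 vs 36: take 36 from left. Merged: [7, 10, 13, 17, 20, 28, 32, 33, 36]
Compare 38 vs 36: take 36 from right. Merged: [7, 10, 13, 17, 20, 28, 32, 33, 36, 36]
Append remaining from left: [38]. Merged: [7, 10, 13, 17, 20, 28, 32, 33, 36, 36, 38]

Final merged array: [7, 10, 13, 17, 20, 28, 32, 33, 36, 36, 38]
Total comparisons: 10

The merged array is [7, 10, 13, 17, 20, 28, 32, 33, 36, 36, 38], requiring 10 comparisons. The merge step runs in O(n) time where n is the total number of elements.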